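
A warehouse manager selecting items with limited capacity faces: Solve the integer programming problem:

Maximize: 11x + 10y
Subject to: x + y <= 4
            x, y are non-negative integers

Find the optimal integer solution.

Objective: 11x + 10y, constraint: x + y <= 4
Coefficient of x is 11 >= coefficient of y is 10, so allocate the entire budget to x.
Optimal: x = 4, y = 0, value = 44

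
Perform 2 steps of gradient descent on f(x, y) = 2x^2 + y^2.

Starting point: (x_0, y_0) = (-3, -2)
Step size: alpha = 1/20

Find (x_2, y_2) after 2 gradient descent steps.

f(x,y) = 2x^2 + y^2
grad_x = 4x + 0y, grad_y = 2y + 0x
Step 1: grad = (-12, -4), (-12/5, -9/5)
Step 2: grad = (-48/5, -18/5), (-48/25, -81/50)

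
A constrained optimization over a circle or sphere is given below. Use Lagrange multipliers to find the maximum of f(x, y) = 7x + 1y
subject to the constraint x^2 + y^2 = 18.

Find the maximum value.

Set up Lagrange conditions: grad f = lambda * grad g
  7 = 2*lambda*x
  1 = 2*lambda*y
From these: x/y = 7/1, so x = 7t, y = 1t for some t.
Substitute into constraint: (7t)^2 + (1t)^2 = 18
  t^2 * 50 = 18
  t = sqrt(18/50)
Maximum = 7*x + 1*y = (7^2 + 1^2)*t = 50 * sqrt(18/50) = 30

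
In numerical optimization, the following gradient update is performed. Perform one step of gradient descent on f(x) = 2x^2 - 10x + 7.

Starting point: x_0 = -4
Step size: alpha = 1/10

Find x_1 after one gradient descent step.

f(x) = 2x^2 - 10x + 7
f'(x) = 4x - 10
f'(-4) = 4*-4 + (-10) = -26
x_1 = x_0 - alpha * f'(x_0) = -4 - 1/10 * -26 = -7/5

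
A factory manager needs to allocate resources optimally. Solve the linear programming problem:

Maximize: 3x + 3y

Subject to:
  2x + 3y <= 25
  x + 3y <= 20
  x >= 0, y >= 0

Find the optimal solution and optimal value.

Feasible vertices: (0, 0), (0, 20/3), (5, 5), (25/2, 0)
Objective 3x + 3y at each:
  (0, 0): 0
  (0, 20/3): 20
  (5, 5): 30
  (25/2, 0): 75/2
Maximum is 75/2 at (25/2, 0).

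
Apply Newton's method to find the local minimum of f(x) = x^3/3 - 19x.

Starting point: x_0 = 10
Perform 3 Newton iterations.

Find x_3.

f(x) = x^3/3 - 19x
f'(x) = x^2 - 19, f''(x) = 2x
Newton update: x_{n+1} = x_n - (x_n^2 - 19)/(2*x_n)
Step 1: x_0 = 10, f'=81, f''=20, x_1 = 119/20
Step 2: x_1 = 119/20, f'=6561/400, f''=119/10, x_2 = 21761/4760
Step 3: x_2 = 21761/4760, f'=43046721/22657600, f''=21761/2380, x_3 = 904035521/207164720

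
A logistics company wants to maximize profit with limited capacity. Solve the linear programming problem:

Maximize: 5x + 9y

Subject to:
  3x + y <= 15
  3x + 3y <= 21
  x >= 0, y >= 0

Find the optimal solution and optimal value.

Feasible vertices: (0, 0), (0, 7), (4, 3), (5, 0)
Objective 5x + 9y at each:
  (0, 0): 0
  (0, 7): 63
  (4, 3): 47
  (5, 0): 25
Maximum is 63 at (0, 7).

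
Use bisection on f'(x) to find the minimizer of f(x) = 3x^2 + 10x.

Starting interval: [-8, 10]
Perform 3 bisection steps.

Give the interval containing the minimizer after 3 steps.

Finding critical point of f(x) = 3x^2 + 10x using bisection on f'(x) = 6x + 10.
f'(x) = 0 when x = -5/3.
Starting interval: [-8, 10]
Step 1: mid = 1, f'(mid) = 16, new interval = [-8, 1]
Step 2: mid = -7/2, f'(mid) = -11, new interval = [-7/2, 1]
Step 3: mid = -5/4, f'(mid) = 5/2, new interval = [-7/2, -5/4]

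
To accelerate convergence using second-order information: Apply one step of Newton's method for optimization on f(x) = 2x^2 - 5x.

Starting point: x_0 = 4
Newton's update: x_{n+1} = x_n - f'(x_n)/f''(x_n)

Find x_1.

f(x) = 2x^2 - 5x
f'(x) = 4x + (-5), f''(x) = 4
Newton step: x_1 = x_0 - f'(x_0)/f''(x_0)
f'(4) = 11
x_1 = 4 - 11/4 = 5/4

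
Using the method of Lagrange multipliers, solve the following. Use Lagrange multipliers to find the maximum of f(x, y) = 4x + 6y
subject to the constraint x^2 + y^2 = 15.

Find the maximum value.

Set up Lagrange conditions: grad f = lambda * grad g
  4 = 2*lambda*x
  6 = 2*lambda*y
From these: x/y = 4/6, so x = 4t, y = 6t for some t.
Substitute into constraint: (4t)^2 + (6t)^2 = 15
  t^2 * 52 = 15
  t = sqrt(15/52)
Maximum = 4*x + 6*y = (4^2 + 6^2)*t = 52 * sqrt(15/52) = sqrt(780)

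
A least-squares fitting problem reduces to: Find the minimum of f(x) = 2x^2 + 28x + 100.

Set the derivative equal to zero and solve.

f(x) = 2x^2 + 28x + 100
f'(x) = 4x + (28) = 0
x = -28/4 = -7
f(-7) = 2
Since f''(x) = 4 > 0, this is a minimum.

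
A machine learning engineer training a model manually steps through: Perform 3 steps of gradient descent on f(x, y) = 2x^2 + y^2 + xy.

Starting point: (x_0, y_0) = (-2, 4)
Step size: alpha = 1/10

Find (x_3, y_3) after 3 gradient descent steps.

f(x,y) = 2x^2 + y^2 + xy
grad_x = 4x + 1y, grad_y = 2y + 1x
Step 1: grad = (-4, 6), (-8/5, 17/5)
Step 2: grad = (-3, 26/5), (-13/10, 72/25)
Step 3: grad = (-58/25, 223/50), (-267/250, 1217/500)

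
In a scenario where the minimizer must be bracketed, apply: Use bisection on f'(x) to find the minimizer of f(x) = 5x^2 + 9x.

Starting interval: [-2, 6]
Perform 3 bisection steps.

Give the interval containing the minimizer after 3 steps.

Finding critical point of f(x) = 5x^2 + 9x using bisection on f'(x) = 10x + 9.
f'(x) = 0 when x = -9/10.
Starting interval: [-2, 6]
Step 1: mid = 2, f'(mid) = 29, new interval = [-2, 2]
Step 2: mid = 0, f'(mid) = 9, new interval = [-2, 0]
Step 3: mid = -1, f'(mid) = -1, new interval = [-1, 0]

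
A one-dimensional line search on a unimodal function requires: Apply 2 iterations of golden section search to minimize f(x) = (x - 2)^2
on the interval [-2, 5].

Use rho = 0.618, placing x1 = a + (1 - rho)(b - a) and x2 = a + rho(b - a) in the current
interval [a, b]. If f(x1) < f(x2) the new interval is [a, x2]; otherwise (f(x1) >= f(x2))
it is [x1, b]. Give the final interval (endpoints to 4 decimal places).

Golden section search for min of f(x) = (x - 2)^2 on [-2, 5].
Each step: x1 = a + (1 - rho)(b - a), x2 = a + rho(b - a); if f(x1) < f(x2) keep [a, x2], otherwise keep [x1, b].
Step 1: [-2.0000, 5.0000], x1=0.6740 (f=1.7583), x2=2.3260 (f=0.1063); f(x1) > f(x2) => keep [0.6740, 5.0000]
Step 2: [0.6740, 5.0000], x1=2.3265 (f=0.1066), x2=3.3475 (f=1.8157); f(x1) < f(x2) => keep [0.6740, 3.3475]
Final interval: [0.6740, 3.3475]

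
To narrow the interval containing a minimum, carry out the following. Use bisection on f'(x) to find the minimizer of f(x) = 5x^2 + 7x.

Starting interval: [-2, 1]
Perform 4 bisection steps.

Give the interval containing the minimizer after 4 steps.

Finding critical point of f(x) = 5x^2 + 7x using bisection on f'(x) = 10x + 7.
f'(x) = 0 when x = -7/10.
Starting interval: [-2, 1]
Step 1: mid = -1/2, f'(mid) = 2, new interval = [-2, -1/2]
Step 2: mid = -5/4, f'(mid) = -11/2, new interval = [-5/4, -1/2]
Step 3: mid = -7/8, f'(mid) = -7/4, new interval = [-7/8, -1/2]
Step 4: mid = -11/16, f'(mid) = 1/8, new interval = [-7/8, -11/16]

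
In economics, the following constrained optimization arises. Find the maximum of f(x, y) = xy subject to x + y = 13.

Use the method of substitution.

Substitute y = 13 - x into f(x,y) = xy:
g(x) = x(13 - x) = 13x - x^2
g'(x) = 13 - 2x = 0  =>  x = 13/2
y = 13 - 13/2 = 13/2
Maximum value = (13/2) * (13/2) = 169/4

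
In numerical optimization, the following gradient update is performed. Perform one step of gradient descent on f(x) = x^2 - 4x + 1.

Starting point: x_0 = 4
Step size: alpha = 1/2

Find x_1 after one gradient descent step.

f(x) = x^2 - 4x + 1
f'(x) = 2x - 4
f'(4) = 2*4 + (-4) = 4
x_1 = x_0 - alpha * f'(x_0) = 4 - 1/2 * 4 = 2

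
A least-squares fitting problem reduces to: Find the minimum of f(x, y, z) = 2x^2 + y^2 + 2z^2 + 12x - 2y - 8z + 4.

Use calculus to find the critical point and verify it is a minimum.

f(x,y,z) = 2x^2 + y^2 + 2z^2 + 12x - 2y - 8z + 4
df/dx = 4x + (12) = 0 => x = -3
df/dy = 2y + (-2) = 0 => y = 1
df/dz = 4z + (-8) = 0 => z = 2
f(-3,1,2) = 2*(-3)^2 + 1*(1)^2 + 2*(2)^2 + 12*(-3) + -2*(1) + -8*(2) + 4 = -23
Hessian is diagonal with entries 4, 2, 4 > 0, confirmed minimum.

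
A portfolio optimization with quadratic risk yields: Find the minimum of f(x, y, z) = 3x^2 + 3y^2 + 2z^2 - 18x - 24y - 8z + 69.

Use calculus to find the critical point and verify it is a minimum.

f(x,y,z) = 3x^2 + 3y^2 + 2z^2 - 18x - 24y - 8z + 69
df/dx = 6x + (-18) = 0 => x = 3
df/dy = 6y + (-24) = 0 => y = 4
df/dz = 4z + (-8) = 0 => z = 2
f(3,4,2) = 3*(3)^2 + 3*(4)^2 + 2*(2)^2 + -18*(3) + -24*(4) + -8*(2) + 69 = -14
Hessian is diagonal with entries 6, 6, 4 > 0, confirmed minimum.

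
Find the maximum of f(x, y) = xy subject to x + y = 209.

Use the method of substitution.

Substitute y = 209 - x into f(x,y) = xy:
g(x) = x(209 - x) = 209x - x^2
g'(x) = 209 - 2x = 0  =>  x = 209/2
y = 209 - 209/2 = 209/2
Maximum value = (209/2) * (209/2) = 43681/4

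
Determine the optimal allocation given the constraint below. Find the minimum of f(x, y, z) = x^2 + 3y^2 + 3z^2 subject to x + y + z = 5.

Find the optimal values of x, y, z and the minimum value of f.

Using Lagrange multipliers on f = x^2 + 3y^2 + 3z^2 with constraint x + y + z = 5:
Conditions: 2*1*x = lambda, 2*3*y = lambda, 2*3*z = lambda
So x = lambda/2, y = lambda/6, z = lambda/6
Substituting into constraint: lambda * (5/6) = 5
lambda = 6
x = 3, y = 1, z = 1
Minimum value = 15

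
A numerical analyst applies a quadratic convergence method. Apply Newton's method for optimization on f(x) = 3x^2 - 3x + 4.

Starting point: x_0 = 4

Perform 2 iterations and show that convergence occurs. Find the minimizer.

f(x) = 3x^2 - 3x + 4, f'(x) = 6x + (-3), f''(x) = 6
Step 1: f'(4) = 21, x_1 = 4 - 21/6 = 1/2
Step 2: f'(1/2) = 0, x_2 = 1/2 (converged)
Newton's method converges in 1 step for quadratics.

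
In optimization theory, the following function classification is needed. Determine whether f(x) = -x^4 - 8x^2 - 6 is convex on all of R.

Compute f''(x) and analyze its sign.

f(x) = -x^4 - 8x^2 - 6
f'(x) = -4x^3 + -16x
f''(x) = -12x^2 + -16
f''(x) = -12x^2 + -16 <= -16 < 0 for all x
Therefore, f is concave on R.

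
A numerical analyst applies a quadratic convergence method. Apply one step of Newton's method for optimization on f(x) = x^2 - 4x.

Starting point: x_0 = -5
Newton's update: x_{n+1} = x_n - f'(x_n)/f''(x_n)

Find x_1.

f(x) = x^2 - 4x
f'(x) = 2x + (-4), f''(x) = 2
Newton step: x_1 = x_0 - f'(x_0)/f''(x_0)
f'(-5) = -14
x_1 = -5 - -14/2 = 2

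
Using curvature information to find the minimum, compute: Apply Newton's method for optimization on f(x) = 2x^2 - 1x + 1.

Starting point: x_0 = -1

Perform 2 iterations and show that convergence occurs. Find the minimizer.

f(x) = 2x^2 - 1x + 1, f'(x) = 4x + (-1), f''(x) = 4
Step 1: f'(-1) = -5, x_1 = -1 - -5/4 = 1/4
Step 2: f'(1/4) = 0, x_2 = 1/4 (converged)
Newton's method converges in 1 step for quadratics.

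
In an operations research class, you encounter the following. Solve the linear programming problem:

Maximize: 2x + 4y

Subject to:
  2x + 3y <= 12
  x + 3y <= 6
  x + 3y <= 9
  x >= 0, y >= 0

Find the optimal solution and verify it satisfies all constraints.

Feasible vertices: (0, 0), (0, 2), (6, 0)
Objective 2x + 4y at each vertex:
  (0, 0): 0
  (0, 2): 8
  (6, 0): 12
Maximum is 12 at (6, 0).
Verify constraints at (x, y) = (6, 0):
  2*6 + 3*0 = 12 <= 12 (active)
  1*6 + 3*0 = 6 <= 6 (active)
  1*6 + 3*0 = 6 <= 9
  x = 6 >= 0, y = 0 >= 0. All constraints satisfied.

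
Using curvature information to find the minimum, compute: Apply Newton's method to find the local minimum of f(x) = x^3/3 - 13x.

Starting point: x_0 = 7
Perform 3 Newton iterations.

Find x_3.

f(x) = x^3/3 - 13x
f'(x) = x^2 - 13, f''(x) = 2x
Newton update: x_{n+1} = x_n - (x_n^2 - 13)/(2*x_n)
Step 1: x_0 = 7, f'=36, f''=14, x_1 = 31/7
Step 2: x_1 = 31/7, f'=324/49, f''=62/7, x_2 = 799/217
Step 3: x_2 = 799/217, f'=26244/47089, f''=1598/217, x_3 = 625279/173383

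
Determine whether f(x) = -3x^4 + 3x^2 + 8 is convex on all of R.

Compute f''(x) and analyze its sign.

f(x) = -3x^4 + 3x^2 + 8
f'(x) = -12x^3 + 6x
f''(x) = -36x^2 + 6
f''(x) = -36x^2 + 6 -> -inf as |x| -> inf
Therefore, f is not globally convex on R.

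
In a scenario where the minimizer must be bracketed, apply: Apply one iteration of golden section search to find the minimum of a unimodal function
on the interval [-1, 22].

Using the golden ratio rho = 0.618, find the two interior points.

Golden section search on [-1, 22].
Golden ratio rho = 0.618 (approx).
Interior points:
  x_1 = -1 + (1-0.618)*23 = 7.7860
  x_2 = -1 + 0.618*23 = 13.2140
Compare f(x_1) and f(x_2) to determine which subinterval to keep.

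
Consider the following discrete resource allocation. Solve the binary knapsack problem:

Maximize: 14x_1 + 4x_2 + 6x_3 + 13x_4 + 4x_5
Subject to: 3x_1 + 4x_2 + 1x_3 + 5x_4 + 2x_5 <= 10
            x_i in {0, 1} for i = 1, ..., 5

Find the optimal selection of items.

Items: item 1 (v=14, w=3), item 2 (v=4, w=4), item 3 (v=6, w=1), item 4 (v=13, w=5), item 5 (v=4, w=2)
Capacity: 10
Checking all 32 subsets (w = total weight, v = total value):
  {}: w = 0, v = 0
  {1}: w = 3, v = 14
  {2}: w = 4, v = 4
  {3}: w = 1, v = 6
  {4}: w = 5, v = 13
  {5}: w = 2, v = 4
  {1, 2}: w = 7, v = 18
  {1, 3}: w = 4, v = 20
  {1, 4}: w = 8, v = 27
  {1, 5}: w = 5, v = 18
  {2, 3}: w = 5, v = 10
  {2, 4}: w = 9, v = 17
  {2, 5}: w = 6, v = 8
  {3, 4}: w = 6, v = 19
  {3, 5}: w = 3, v = 10
  {4, 5}: w = 7, v = 17
  {1, 2, 3}: w = 8, v = 24
  {1, 2, 4}: w = 12 > 10, infeasible
  {1, 2, 5}: w = 9, v = 22
  {1, 3, 4}: w = 9, v = 33
  {1, 3, 5}: w = 6, v = 24
  {1, 4, 5}: w = 10, v = 31
  {2, 3, 4}: w = 10, v = 23
  {2, 3, 5}: w = 7, v = 14
  {2, 4, 5}: w = 11 > 10, infeasible
  {3, 4, 5}: w = 8, v = 23
  {1, 2, 3, 4}: w = 13 > 10, infeasible
  {1, 2, 3, 5}: w = 10, v = 28
  {1, 2, 4, 5}: w = 14 > 10, infeasible
  {1, 3, 4, 5}: w = 11 > 10, infeasible
  {2, 3, 4, 5}: w = 12 > 10, infeasible
  {1, 2, 3, 4, 5}: w = 15 > 10, infeasible
Best feasible subset: items [1, 3, 4]
Total weight: 9 <= 10, total value: 33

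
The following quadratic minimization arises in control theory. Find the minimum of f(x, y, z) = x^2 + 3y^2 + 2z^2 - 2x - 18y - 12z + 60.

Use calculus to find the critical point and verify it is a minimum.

f(x,y,z) = x^2 + 3y^2 + 2z^2 - 2x - 18y - 12z + 60
df/dx = 2x + (-2) = 0 => x = 1
df/dy = 6y + (-18) = 0 => y = 3
df/dz = 4z + (-12) = 0 => z = 3
f(1,3,3) = 1*(1)^2 + 3*(3)^2 + 2*(3)^2 + -2*(1) + -18*(3) + -12*(3) + 60 = 14
Hessian is diagonal with entries 2, 6, 4 > 0, confirmed minimum.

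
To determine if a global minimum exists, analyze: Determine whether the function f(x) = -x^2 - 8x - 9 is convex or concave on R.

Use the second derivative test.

f(x) = -x^2 - 8x - 9
f'(x) = -2x - 8
f''(x) = -2
Since f''(x) = -2 < 0 for all x, f is concave on R.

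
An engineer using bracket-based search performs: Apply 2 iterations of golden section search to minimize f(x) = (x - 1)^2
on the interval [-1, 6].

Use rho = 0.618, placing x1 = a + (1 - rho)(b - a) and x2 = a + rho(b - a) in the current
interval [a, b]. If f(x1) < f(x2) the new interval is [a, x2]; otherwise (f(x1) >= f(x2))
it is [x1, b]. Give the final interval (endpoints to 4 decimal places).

Golden section search for min of f(x) = (x - 1)^2 on [-1, 6].
Each step: x1 = a + (1 - rho)(b - a), x2 = a + rho(b - a); if f(x1) < f(x2) keep [a, x2], otherwise keep [x1, b].
Step 1: [-1.0000, 6.0000], x1=1.6740 (f=0.4543), x2=3.3260 (f=5.4103); f(x1) < f(x2) => keep [-1.0000, 3.3260]
Step 2: [-1.0000, 3.3260], x1=0.6525 (f=0.1207), x2=1.6735 (f=0.4536); f(x1) < f(x2) => keep [-1.0000, 1.6735]
Final interval: [-1.0000, 1.6735]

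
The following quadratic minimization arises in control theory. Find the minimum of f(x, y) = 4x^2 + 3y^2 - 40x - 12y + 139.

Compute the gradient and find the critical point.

f(x,y) = 4x^2 + 3y^2 - 40x - 12y + 139
df/dx = 8x + (-40) = 0  =>  x = 5
df/dy = 6y + (-12) = 0  =>  y = 2
f(5, 2) = 4*(5)^2 + 3*(2)^2 + -40*(5) + -12*(2) + 139 = 27
Hessian is diagonal with entries 8, 6 > 0, so this is a minimum.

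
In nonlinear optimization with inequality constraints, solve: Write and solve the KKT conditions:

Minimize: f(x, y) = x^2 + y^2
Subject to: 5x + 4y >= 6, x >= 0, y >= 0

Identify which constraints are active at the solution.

KKT conditions for min x^2 + y^2 s.t. 5x + 4y >= 6, x >= 0, y >= 0:
Stationarity: 2x = mu*5 + mu_x, 2y = mu*4 + mu_y, with mu, mu_x, mu_y >= 0
Complementary slackness: mu*(5x + 4y - 6) = 0, mu_x*x = 0, mu_y*y = 0
(0, 0) is infeasible (5*0 + 4*0 < 6), so if mu = 0 stationarity would force x = mu_x/2 >= 0, y = mu_y/2 >= 0 with mu_x*x = mu_y*y = 0, i.e. x = y = 0: contradiction. Hence mu > 0 and 5x + 4y = 6 is active.
Try x > 0, y > 0 (so mu_x = mu_y = 0): x = 5*mu/2, y = 4*mu/2
Substitute: 5*(5*mu/2) + 4*(4*mu/2) = 6
  mu*41/2 = 6 => mu = 12/41
x* = 30/41 > 0, y* = 24/41 > 0, consistent with mu_x = mu_y = 0.
f is convex and the constraints are linear, so this KKT point is the global minimum.
f* = 36/41
Active constraints: 5x + 4y >= 6 (holds with equality, mu = 12/41 > 0); x >= 0 and y >= 0 are inactive (mu_x = mu_y = 0).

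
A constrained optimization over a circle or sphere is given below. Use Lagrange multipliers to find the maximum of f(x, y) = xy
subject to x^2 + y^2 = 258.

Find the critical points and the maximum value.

Lagrange conditions: y = 2*lambda*x and x = 2*lambda*y
If x = 0 then y = 0, violating the constraint, so x, y != 0.
Dividing: y/x = x/y => x^2 = y^2 => y = x or y = -x
Constraint: 2x^2 = 258 => x^2 = 129 => x = +/-sqrt(129)
Critical points: (sqrt(129), sqrt(129)), (-sqrt(129), -sqrt(129)), (sqrt(129), -sqrt(129)), (-sqrt(129), sqrt(129))
  y = x:  xy = x^2 = 129  at (sqrt(129), sqrt(129)) and (-sqrt(129), -sqrt(129))
  y = -x: xy = -x^2 = -129 at (sqrt(129), -sqrt(129)) and (-sqrt(129), sqrt(129))
Maximum xy = 129 at (sqrt(129), sqrt(129)) and (-sqrt(129), -sqrt(129))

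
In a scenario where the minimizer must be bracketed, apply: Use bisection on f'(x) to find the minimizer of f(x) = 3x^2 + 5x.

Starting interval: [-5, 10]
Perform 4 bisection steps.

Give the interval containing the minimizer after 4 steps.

Finding critical point of f(x) = 3x^2 + 5x using bisection on f'(x) = 6x + 5.
f'(x) = 0 when x = -5/6.
Starting interval: [-5, 10]
Step 1: mid = 5/2, f'(mid) = 20, new interval = [-5, 5/2]
Step 2: mid = -5/4, f'(mid) = -5/2, new interval = [-5/4, 5/2]
Step 3: mid = 5/8, f'(mid) = 35/4, new interval = [-5/4, 5/8]
Step 4: mid = -5/16, f'(mid) = 25/8, new interval = [-5/4, -5/16]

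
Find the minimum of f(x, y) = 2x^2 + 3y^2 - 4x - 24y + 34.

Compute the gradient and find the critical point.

f(x,y) = 2x^2 + 3y^2 - 4x - 24y + 34
df/dx = 4x + (-4) = 0  =>  x = 1
df/dy = 6y + (-24) = 0  =>  y = 4
f(1, 4) = 2*(1)^2 + 3*(4)^2 + -4*(1) + -24*(4) + 34 = -16
Hessian is diagonal with entries 4, 6 > 0, so this is a minimum.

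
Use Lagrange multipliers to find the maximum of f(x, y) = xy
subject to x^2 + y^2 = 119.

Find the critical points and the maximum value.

Lagrange conditions: y = 2*lambda*x and x = 2*lambda*y
If x = 0 then y = 0, violating the constraint, so x, y != 0.
Dividing: y/x = x/y => x^2 = y^2 => y = x or y = -x
Constraint: 2x^2 = 119 => x^2 = 119/2 => x = +/-sqrt(119/2)
Critical points: (sqrt(119/2), sqrt(119/2)), (-sqrt(119/2), -sqrt(119/2)), (sqrt(119/2), -sqrt(119/2)), (-sqrt(119/2), sqrt(119/2))
  y = x:  xy = x^2 = 119/2  at (sqrt(119/2), sqrt(119/2)) and (-sqrt(119/2), -sqrt(119/2))
  y = -x: xy = -x^2 = -119/2 at (sqrt(119/2), -sqrt(119/2)) and (-sqrt(119/2), sqrt(119/2))
Maximum xy = 119/2 at (sqrt(119/2), sqrt(119/2)) and (-sqrt(119/2), -sqrt(119/2))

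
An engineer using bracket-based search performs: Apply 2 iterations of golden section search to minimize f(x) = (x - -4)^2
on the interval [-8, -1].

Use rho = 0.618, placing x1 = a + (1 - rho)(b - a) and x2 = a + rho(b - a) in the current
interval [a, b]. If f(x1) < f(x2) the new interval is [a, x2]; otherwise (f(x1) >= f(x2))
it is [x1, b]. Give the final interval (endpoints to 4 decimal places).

Golden section search for min of f(x) = (x - -4)^2 on [-8, -1].
Each step: x1 = a + (1 - rho)(b - a), x2 = a + rho(b - a); if f(x1) < f(x2) keep [a, x2], otherwise keep [x1, b].
Step 1: [-8.0000, -1.0000], x1=-5.3260 (f=1.7583), x2=-3.6740 (f=0.1063); f(x1) > f(x2) => keep [-5.3260, -1.0000]
Step 2: [-5.3260, -1.0000], x1=-3.6735 (f=0.1066), x2=-2.6525 (f=1.8157); f(x1) < f(x2) => keep [-5.3260, -2.6525]
Final interval: [-5.3260, -2.6525]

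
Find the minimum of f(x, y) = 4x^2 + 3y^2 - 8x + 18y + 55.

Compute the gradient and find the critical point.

f(x,y) = 4x^2 + 3y^2 - 8x + 18y + 55
df/dx = 8x + (-8) = 0  =>  x = 1
df/dy = 6y + (18) = 0  =>  y = -3
f(1, -3) = 4*(1)^2 + 3*(-3)^2 + -8*(1) + 18*(-3) + 55 = 24
Hessian is diagonal with entries 8, 6 > 0, so this is a minimum.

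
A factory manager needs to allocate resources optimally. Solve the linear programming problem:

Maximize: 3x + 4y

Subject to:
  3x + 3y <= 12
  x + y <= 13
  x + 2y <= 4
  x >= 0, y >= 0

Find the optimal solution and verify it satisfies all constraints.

Feasible vertices: (0, 0), (0, 2), (4, 0)
Objective 3x + 4y at each vertex:
  (0, 0): 0
  (0, 2): 8
  (4, 0): 12
Maximum is 12 at (4, 0).
Verify constraints at (x, y) = (4, 0):
  3*4 + 3*0 = 12 <= 12 (active)
  1*4 + 1*0 = 4 <= 13
  1*4 + 2*0 = 4 <= 4 (active)
  x = 4 >= 0, y = 0 >= 0. All constraints satisfied.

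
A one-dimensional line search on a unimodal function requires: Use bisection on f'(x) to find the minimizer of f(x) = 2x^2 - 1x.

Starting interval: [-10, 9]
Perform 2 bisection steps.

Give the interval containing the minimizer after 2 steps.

Finding critical point of f(x) = 2x^2 - 1x using bisection on f'(x) = 4x + -1.
f'(x) = 0 when x = 1/4.
Starting interval: [-10, 9]
Step 1: mid = -1/2, f'(mid) = -3, new interval = [-1/2, 9]
Step 2: mid = 17/4, f'(mid) = 16, new interval = [-1/2, 17/4]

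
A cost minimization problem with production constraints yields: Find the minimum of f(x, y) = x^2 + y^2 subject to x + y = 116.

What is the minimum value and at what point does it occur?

Substitute y = 116 - x into f(x,y) = x^2 + y^2:
g(x) = x^2 + (116 - x)^2 = 2x^2 - 232x + 13456
g'(x) = 4x - 232 = 0  =>  x = 58
y = 116 - 58 = 58
Minimum value = 58^2 + 58^2 = 6728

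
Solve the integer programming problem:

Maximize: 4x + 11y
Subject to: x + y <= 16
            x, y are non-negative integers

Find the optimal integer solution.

Objective: 4x + 11y, constraint: x + y <= 16
Coefficient of y is 11 > coefficient of x is 4, so allocate the entire budget to y.
Optimal: x = 0, y = 16, value = 176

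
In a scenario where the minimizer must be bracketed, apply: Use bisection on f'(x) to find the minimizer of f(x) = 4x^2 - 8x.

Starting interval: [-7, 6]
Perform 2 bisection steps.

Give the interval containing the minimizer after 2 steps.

Finding critical point of f(x) = 4x^2 - 8x using bisection on f'(x) = 8x + -8.
f'(x) = 0 when x = 1.
Starting interval: [-7, 6]
Step 1: mid = -1/2, f'(mid) = -12, new interval = [-1/2, 6]
Step 2: mid = 11/4, f'(mid) = 14, new interval = [-1/2, 11/4]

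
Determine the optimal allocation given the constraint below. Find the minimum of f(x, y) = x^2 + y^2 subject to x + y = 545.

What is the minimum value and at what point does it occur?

Substitute y = 545 - x into f(x,y) = x^2 + y^2:
g(x) = x^2 + (545 - x)^2 = 2x^2 - 1090x + 297025
g'(x) = 4x - 1090 = 0  =>  x = 545/2
y = 545 - 545/2 = 545/2
Minimum value = (545/2)^2 + (545/2)^2 = 297025/2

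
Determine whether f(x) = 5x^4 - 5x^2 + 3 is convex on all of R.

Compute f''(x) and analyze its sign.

f(x) = 5x^4 - 5x^2 + 3
f'(x) = 20x^3 + -10x
f''(x) = 60x^2 + -10
f''(0) = -10 < 0, so not convex near x = 0
Therefore, f is not globally convex on R.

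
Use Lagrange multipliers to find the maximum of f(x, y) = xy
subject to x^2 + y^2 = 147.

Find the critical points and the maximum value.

Lagrange conditions: y = 2*lambda*x and x = 2*lambda*y
If x = 0 then y = 0, violating the constraint, so x, y != 0.
Dividing: y/x = x/y => x^2 = y^2 => y = x or y = -x
Constraint: 2x^2 = 147 => x^2 = 147/2 => x = +/-sqrt(147/2)
Critical points: (sqrt(147/2), sqrt(147/2)), (-sqrt(147/2), -sqrt(147/2)), (sqrt(147/2), -sqrt(147/2)), (-sqrt(147/2), sqrt(147/2))
  y = x:  xy = x^2 = 147/2  at (sqrt(147/2), sqrt(147/2)) and (-sqrt(147/2), -sqrt(147/2))
  y = -x: xy = -x^2 = -147/2 at (sqrt(147/2), -sqrt(147/2)) and (-sqrt(147/2), sqrt(147/2))
Maximum xy = 147/2 at (sqrt(147/2), sqrt(147/2)) and (-sqrt(147/2), -sqrt(147/2))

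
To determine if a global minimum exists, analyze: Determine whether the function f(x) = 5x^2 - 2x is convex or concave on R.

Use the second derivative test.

f(x) = 5x^2 - 2x
f'(x) = 10x - 2
f''(x) = 10
Since f''(x) = 10 > 0 for all x, f is convex on R.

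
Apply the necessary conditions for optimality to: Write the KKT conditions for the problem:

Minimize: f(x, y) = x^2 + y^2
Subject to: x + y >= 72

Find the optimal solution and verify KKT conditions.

KKT conditions for min x^2 + y^2 s.t. x + y >= 72:
Stationarity: 2x = mu, 2y = mu
So x = y = mu/2.
Complementary slackness: mu*(x + y - 72) = 0
Primal feasibility: x + y >= 72; dual feasibility: mu >= 0
If mu = 0 then x = y = 0, but 0 + 0 < 72 is infeasible, so the constraint is active.
Constraint active: x + y = 2*(mu/2) = 72 => mu = 72
x = y = 36, f = 2592
Verify: stationarity 2*36 = 72 = mu; primal 36 + 36 = 72 >= 72; dual mu = 72 >= 0; complementary slackness 72*(72 - 72) = 0. All KKT conditions hold.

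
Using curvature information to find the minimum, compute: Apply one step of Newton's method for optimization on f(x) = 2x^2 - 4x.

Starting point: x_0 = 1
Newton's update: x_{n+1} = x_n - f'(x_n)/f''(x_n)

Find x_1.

f(x) = 2x^2 - 4x
f'(x) = 4x + (-4), f''(x) = 4
Newton step: x_1 = x_0 - f'(x_0)/f''(x_0)
f'(1) = 0
x_1 = 1 - 0/4 = 1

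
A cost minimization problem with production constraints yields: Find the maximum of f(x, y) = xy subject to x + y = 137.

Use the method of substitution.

Substitute y = 137 - x into f(x,y) = xy:
g(x) = x(137 - x) = 137x - x^2
g'(x) = 137 - 2x = 0  =>  x = 137/2
y = 137 - 137/2 = 137/2
Maximum value = (137/2) * (137/2) = 18769/4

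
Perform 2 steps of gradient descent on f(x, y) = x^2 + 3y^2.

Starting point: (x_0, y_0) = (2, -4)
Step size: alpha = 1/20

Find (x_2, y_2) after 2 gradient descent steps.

f(x,y) = x^2 + 3y^2
grad_x = 2x + 0y, grad_y = 6y + 0x
Step 1: grad = (4, -24), (9/5, -14/5)
Step 2: grad = (18/5, -84/5), (81/50, -49/25)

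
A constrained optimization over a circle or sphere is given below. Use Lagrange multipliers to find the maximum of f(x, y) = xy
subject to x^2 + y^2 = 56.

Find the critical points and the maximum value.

Lagrange conditions: y = 2*lambda*x and x = 2*lambda*y
If x = 0 then y = 0, violating the constraint, so x, y != 0.
Dividing: y/x = x/y => x^2 = y^2 => y = x or y = -x
Constraint: 2x^2 = 56 => x^2 = 28 => x = +/-sqrt(28)
Critical points: (sqrt(28), sqrt(28)), (-sqrt(28), -sqrt(28)), (sqrt(28), -sqrt(28)), (-sqrt(28), sqrt(28))
  y = x:  xy = x^2 = 28  at (sqrt(28), sqrt(28)) and (-sqrt(28), -sqrt(28))
  y = -x: xy = -x^2 = -28 at (sqrt(28), -sqrt(28)) and (-sqrt(28), sqrt(28))
Maximum xy = 28 at (sqrt(28), sqrt(28)) and (-sqrt(28), -sqrt(28))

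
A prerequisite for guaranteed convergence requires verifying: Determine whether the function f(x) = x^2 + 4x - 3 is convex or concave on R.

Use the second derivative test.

f(x) = x^2 + 4x - 3
f'(x) = 2x + 4
f''(x) = 2
Since f''(x) = 2 > 0 for all x, f is convex on R.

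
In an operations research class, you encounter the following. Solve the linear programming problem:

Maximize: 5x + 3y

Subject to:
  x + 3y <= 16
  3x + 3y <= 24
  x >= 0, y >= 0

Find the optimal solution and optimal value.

Feasible vertices: (0, 0), (0, 16/3), (4, 4), (8, 0)
Objective 5x + 3y at each:
  (0, 0): 0
  (0, 16/3): 16
  (4, 4): 32
  (8, 0): 40
Maximum is 40 at (8, 0).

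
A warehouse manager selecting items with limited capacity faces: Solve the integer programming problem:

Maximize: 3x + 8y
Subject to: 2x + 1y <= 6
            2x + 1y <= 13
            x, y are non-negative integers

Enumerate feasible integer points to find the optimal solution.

Constraint 1: 2x + 1y <= 6
Constraint 2: 2x + 1y <= 13
Feasible x range (need y >= 0): 0 <= x <= min(6/2, 13/2) => x in {0, ..., 3}.
Enumerate feasible integer points row by row (the coefficient of y is 8 > 0, so for each x the largest feasible y gives the best value):
  x = 0: y <= min((6 - 2*0)/1, (13 - 2*0)/1) => y in {0, ..., 6}; best 3*0 + 8*6 = 48
  x = 1: y <= min((6 - 2*1)/1, (13 - 2*1)/1) => y in {0, ..., 4}; best 3*1 + 8*4 = 35
  x = 2: y <= min((6 - 2*2)/1, (13 - 2*2)/1) => y in {0, ..., 2}; best 3*2 + 8*2 = 22
  x = 3: y <= min((6 - 2*3)/1, (13 - 2*3)/1) => y in {0}; best 3*3 + 8*0 = 9
The maximum 3x + 8y = 48 is achieved at x = 0, y = 6.
Check: 2*0 + 1*6 = 6 <= 6 and 2*0 + 1*6 = 6 <= 13.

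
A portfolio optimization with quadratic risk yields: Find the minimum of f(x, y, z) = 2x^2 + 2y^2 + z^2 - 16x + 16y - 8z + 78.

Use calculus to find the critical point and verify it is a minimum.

f(x,y,z) = 2x^2 + 2y^2 + z^2 - 16x + 16y - 8z + 78
df/dx = 4x + (-16) = 0 => x = 4
df/dy = 4y + (16) = 0 => y = -4
df/dz = 2z + (-8) = 0 => z = 4
f(4,-4,4) = 2*(4)^2 + 2*(-4)^2 + 1*(4)^2 + -16*(4) + 16*(-4) + -8*(4) + 78 = -2
Hessian is diagonal with entries 4, 4, 2 > 0, confirmed minimum.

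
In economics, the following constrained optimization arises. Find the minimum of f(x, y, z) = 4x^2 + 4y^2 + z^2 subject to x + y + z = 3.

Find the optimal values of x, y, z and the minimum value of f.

Using Lagrange multipliers on f = 4x^2 + 4y^2 + z^2 with constraint x + y + z = 3:
Conditions: 2*4*x = lambda, 2*4*y = lambda, 2*1*z = lambda
So x = lambda/8, y = lambda/8, z = lambda/2
Substituting into constraint: lambda * (3/4) = 3
lambda = 4
x = 1/2, y = 1/2, z = 2
Minimum value = 6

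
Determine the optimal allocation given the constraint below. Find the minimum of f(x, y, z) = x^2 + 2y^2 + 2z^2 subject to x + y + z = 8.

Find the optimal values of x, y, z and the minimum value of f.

Using Lagrange multipliers on f = x^2 + 2y^2 + 2z^2 with constraint x + y + z = 8:
Conditions: 2*1*x = lambda, 2*2*y = lambda, 2*2*z = lambda
So x = lambda/2, y = lambda/4, z = lambda/4
Substituting into constraint: lambda * (1) = 8
lambda = 8
x = 4, y = 2, z = 2
Minimum value = 32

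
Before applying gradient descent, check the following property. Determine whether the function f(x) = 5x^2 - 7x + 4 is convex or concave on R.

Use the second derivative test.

f(x) = 5x^2 - 7x + 4
f'(x) = 10x - 7
f''(x) = 10
Since f''(x) = 10 > 0 for all x, f is convex on R.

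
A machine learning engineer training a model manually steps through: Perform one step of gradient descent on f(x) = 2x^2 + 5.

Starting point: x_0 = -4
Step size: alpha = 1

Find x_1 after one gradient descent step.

f(x) = 2x^2 + 5
f'(x) = 4x + 0
f'(-4) = 4*-4 + (0) = -16
x_1 = x_0 - alpha * f'(x_0) = -4 - 1 * -16 = 12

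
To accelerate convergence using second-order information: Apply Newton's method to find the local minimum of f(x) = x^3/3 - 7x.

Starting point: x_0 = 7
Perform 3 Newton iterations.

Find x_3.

f(x) = x^3/3 - 7x
f'(x) = x^2 - 7, f''(x) = 2x
Newton update: x_{n+1} = x_n - (x_n^2 - 7)/(2*x_n)
Step 1: x_0 = 7, f'=42, f''=14, x_1 = 4
Step 2: x_1 = 4, f'=9, f''=8, x_2 = 23/8
Step 3: x_2 = 23/8, f'=81/64, f''=23/4, x_3 = 977/368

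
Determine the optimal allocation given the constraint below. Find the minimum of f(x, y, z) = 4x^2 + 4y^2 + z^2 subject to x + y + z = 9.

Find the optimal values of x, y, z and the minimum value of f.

Using Lagrange multipliers on f = 4x^2 + 4y^2 + z^2 with constraint x + y + z = 9:
Conditions: 2*4*x = lambda, 2*4*y = lambda, 2*1*z = lambda
So x = lambda/8, y = lambda/8, z = lambda/2
Substituting into constraint: lambda * (3/4) = 9
lambda = 12
x = 3/2, y = 3/2, z = 6
Minimum value = 54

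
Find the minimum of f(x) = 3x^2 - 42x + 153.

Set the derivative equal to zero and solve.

f(x) = 3x^2 - 42x + 153
f'(x) = 6x + (-42) = 0
x = 42/6 = 7
f(7) = 6
Since f''(x) = 6 > 0, this is a minimum.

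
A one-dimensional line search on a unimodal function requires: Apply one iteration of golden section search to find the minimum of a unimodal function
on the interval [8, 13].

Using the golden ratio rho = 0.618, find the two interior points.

Golden section search on [8, 13].
Golden ratio rho = 0.618 (approx).
Interior points:
  x_1 = 8 + (1-0.618)*5 = 9.9100
  x_2 = 8 + 0.618*5 = 11.0900
Compare f(x_1) and f(x_2) to determine which subinterval to keep.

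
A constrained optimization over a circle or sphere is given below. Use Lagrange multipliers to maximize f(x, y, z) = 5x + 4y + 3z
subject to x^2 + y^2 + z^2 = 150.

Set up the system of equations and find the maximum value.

Lagrange conditions: 5 = 2*lambda*x, 4 = 2*lambda*y, 3 = 2*lambda*z
So x:5 = y:4 = z:3, i.e. x = 5t, y = 4t, z = 3t
Constraint: t^2*(5^2 + 4^2 + 3^2) = 150
  t^2 * 50 = 150  =>  t = sqrt(3)
Maximum = 5*5t + 4*4t + 3*3t = 50*sqrt(3) = sqrt(7500)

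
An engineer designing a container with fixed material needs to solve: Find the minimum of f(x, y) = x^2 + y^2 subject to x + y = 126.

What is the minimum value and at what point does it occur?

Substitute y = 126 - x into f(x,y) = x^2 + y^2:
g(x) = x^2 + (126 - x)^2 = 2x^2 - 252x + 15876
g'(x) = 4x - 252 = 0  =>  x = 63
y = 126 - 63 = 63
Minimum value = 63^2 + 63^2 = 7938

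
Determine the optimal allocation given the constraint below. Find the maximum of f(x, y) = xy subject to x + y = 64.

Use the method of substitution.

Substitute y = 64 - x into f(x,y) = xy:
g(x) = x(64 - x) = 64x - x^2
g'(x) = 64 - 2x = 0  =>  x = 32
y = 64 - 32 = 32
Maximum value = 32 * 32 = 1024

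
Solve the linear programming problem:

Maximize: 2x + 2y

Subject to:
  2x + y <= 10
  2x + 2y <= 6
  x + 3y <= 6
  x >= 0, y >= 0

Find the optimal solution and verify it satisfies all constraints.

Feasible vertices: (0, 0), (0, 2), (3/2, 3/2), (3, 0)
Objective 2x + 2y at each vertex:
  (0, 0): 0
  (0, 2): 4
  (3/2, 3/2): 6
  (3, 0): 6
Maximum is 6 at (3/2, 3/2).
Verify constraints at (x, y) = (3/2, 3/2):
  2*(3/2) + 1*(3/2) = 9/2 <= 10
  2*(3/2) + 2*(3/2) = 6 <= 6 (active)
  1*(3/2) + 3*(3/2) = 6 <= 6 (active)
  x = 3/2 >= 0, y = 3/2 >= 0. All constraints satisfied.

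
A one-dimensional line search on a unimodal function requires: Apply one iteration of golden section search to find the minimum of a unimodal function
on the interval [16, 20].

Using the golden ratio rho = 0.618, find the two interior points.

Golden section search on [16, 20].
Golden ratio rho = 0.618 (approx).
Interior points:
  x_1 = 16 + (1-0.618)*4 = 17.5280
  x_2 = 16 + 0.618*4 = 18.4720
Compare f(x_1) and f(x_2) to determine which subinterval to keep.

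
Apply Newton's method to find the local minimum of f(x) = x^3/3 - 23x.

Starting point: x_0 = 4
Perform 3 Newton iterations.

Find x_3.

f(x) = x^3/3 - 23x
f'(x) = x^2 - 23, f''(x) = 2x
Newton update: x_{n+1} = x_n - (x_n^2 - 23)/(2*x_n)
Step 1: x_0 = 4, f'=-7, f''=8, x_1 = 39/8
Step 2: x_1 = 39/8, f'=49/64, f''=39/4, x_2 = 2993/624
Step 3: x_2 = 2993/624, f'=2401/389376, f''=2993/312, x_3 = 17913697/3735264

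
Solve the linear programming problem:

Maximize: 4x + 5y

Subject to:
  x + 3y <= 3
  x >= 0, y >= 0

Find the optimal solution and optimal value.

The feasible region has vertices at [(0, 0), (3, 0), (0, 1)].
Checking objective 4x + 5y at each vertex:
  (0, 0): 4*0 + 5*0 = 0
  (3, 0): 4*3 + 5*0 = 12
  (0, 1): 4*0 + 5*1 = 5
Maximum is 12 at (3, 0).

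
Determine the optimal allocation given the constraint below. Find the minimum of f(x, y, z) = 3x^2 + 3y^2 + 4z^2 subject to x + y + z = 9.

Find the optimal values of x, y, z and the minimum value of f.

Using Lagrange multipliers on f = 3x^2 + 3y^2 + 4z^2 with constraint x + y + z = 9:
Conditions: 2*3*x = lambda, 2*3*y = lambda, 2*4*z = lambda
So x = lambda/6, y = lambda/6, z = lambda/8
Substituting into constraint: lambda * (11/24) = 9
lambda = 216/11
x = 36/11, y = 36/11, z = 27/11
Minimum value = 972/11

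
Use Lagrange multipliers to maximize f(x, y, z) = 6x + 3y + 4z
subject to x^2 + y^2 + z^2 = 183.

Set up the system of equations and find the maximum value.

Lagrange conditions: 6 = 2*lambda*x, 3 = 2*lambda*y, 4 = 2*lambda*z
So x:6 = y:3 = z:4, i.e. x = 6t, y = 3t, z = 4t
Constraint: t^2*(6^2 + 3^2 + 4^2) = 183
  t^2 * 61 = 183  =>  t = sqrt(3)
Maximum = 6*6t + 3*3t + 4*4t = 61*sqrt(3) = sqrt(11163)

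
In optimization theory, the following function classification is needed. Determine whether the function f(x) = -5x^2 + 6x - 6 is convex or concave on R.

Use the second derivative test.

f(x) = -5x^2 + 6x - 6
f'(x) = -10x + 6
f''(x) = -10
Since f''(x) = -10 < 0 for all x, f is concave on R.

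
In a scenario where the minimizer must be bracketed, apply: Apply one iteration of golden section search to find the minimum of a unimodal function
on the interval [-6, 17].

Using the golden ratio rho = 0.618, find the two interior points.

Golden section search on [-6, 17].
Golden ratio rho = 0.618 (approx).
Interior points:
  x_1 = -6 + (1-0.618)*23 = 2.7860
  x_2 = -6 + 0.618*23 = 8.2140
Compare f(x_1) and f(x_2) to determine which subinterval to keep.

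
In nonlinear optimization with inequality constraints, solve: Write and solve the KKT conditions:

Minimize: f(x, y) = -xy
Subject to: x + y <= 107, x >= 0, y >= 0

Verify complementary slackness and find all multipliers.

Problem: min -xy s.t. x + y <= 107 (multiplier lambda), x >= 0 (mu_x), y >= 0 (mu_y)
KKT stationarity: -y + lambda - mu_x = 0, -x + lambda - mu_y = 0, with lambda, mu_x, mu_y >= 0
Complementary slackness: lambda*(x + y - 107) = 0, mu_x*x = 0, mu_y*y = 0
If lambda = 0: y = -mu_x <= 0 and x = -mu_y <= 0 force x = y = 0 with f = 0; but x = y = 107/2 is feasible with f = -11449/4 < 0, so this is not the minimum. Hence lambda > 0 and x + y = 107.
Try x > 0, y > 0 (so mu_x = mu_y = 0): y = lambda, x = lambda => x = y = lambda
x + y = 107 => 2*lambda = 107 => lambda = 107/2
x* = y* = 107/2 > 0, consistent with mu_x = mu_y = 0.
(Any feasible point with x = 0 or y = 0 has f = 0 > -11449/4, so the minimum is not on those boundaries.)
min(-xy) = -11449/4 (i.e. max xy = 11449/4)
Multipliers: lambda = 107/2, mu_x = 0, mu_y = 0
Complementary slackness: lambda*(x + y - 107) = 107/2*(107/2 + 107/2 - 107) = 0, mu_x*x = 0*107/2 = 0, mu_y*y = 0*107/2 = 0. Satisfied.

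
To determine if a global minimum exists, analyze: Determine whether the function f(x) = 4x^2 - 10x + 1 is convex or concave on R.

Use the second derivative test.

f(x) = 4x^2 - 10x + 1
f'(x) = 8x - 10
f''(x) = 8
Since f''(x) = 8 > 0 for all x, f is convex on R.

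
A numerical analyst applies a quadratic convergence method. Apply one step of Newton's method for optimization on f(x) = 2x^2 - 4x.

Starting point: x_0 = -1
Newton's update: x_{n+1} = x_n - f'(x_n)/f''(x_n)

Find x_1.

f(x) = 2x^2 - 4x
f'(x) = 4x + (-4), f''(x) = 4
Newton step: x_1 = x_0 - f'(x_0)/f''(x_0)
f'(-1) = -8
x_1 = -1 - -8/4 = 1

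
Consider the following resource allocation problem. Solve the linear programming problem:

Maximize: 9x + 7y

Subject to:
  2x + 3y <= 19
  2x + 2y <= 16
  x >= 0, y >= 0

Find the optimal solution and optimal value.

Feasible vertices: (0, 0), (0, 19/3), (5, 3), (8, 0)
Objective 9x + 7y at each:
  (0, 0): 0
  (0, 19/3): 133/3
  (5, 3): 66
  (8, 0): 72
Maximum is 72 at (8, 0).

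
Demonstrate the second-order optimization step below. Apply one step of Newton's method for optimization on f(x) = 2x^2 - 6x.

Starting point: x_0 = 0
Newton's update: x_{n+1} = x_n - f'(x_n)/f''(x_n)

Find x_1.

f(x) = 2x^2 - 6x
f'(x) = 4x + (-6), f''(x) = 4
Newton step: x_1 = x_0 - f'(x_0)/f''(x_0)
f'(0) = -6
x_1 = 0 - -6/4 = 3/2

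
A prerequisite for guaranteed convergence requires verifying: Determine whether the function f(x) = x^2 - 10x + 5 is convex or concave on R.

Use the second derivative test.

f(x) = x^2 - 10x + 5
f'(x) = 2x - 10
f''(x) = 2
Since f''(x) = 2 > 0 for all x, f is convex on R.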